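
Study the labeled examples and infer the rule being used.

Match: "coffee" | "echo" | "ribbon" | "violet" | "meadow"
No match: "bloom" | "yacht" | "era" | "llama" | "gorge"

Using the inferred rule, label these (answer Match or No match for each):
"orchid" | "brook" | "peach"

Match, No match, No match

Comparing the two groups points to one rule — even length.
"orchid" — length 6, hence Match. "brook" — length 5, hence No match. "peach" — length 5, hence No match.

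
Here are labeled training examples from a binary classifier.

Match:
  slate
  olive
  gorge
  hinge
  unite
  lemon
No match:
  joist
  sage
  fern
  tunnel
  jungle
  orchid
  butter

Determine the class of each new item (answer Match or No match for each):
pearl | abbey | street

Match, Match, No match

'Match' ⟺ odd length AND contains 'e'.
pearl: length 5, has 'e', qualifies → Match.
abbey: length 5, has 'e', qualifies → Match.
street: length 6, has 'e', lacks this property → No match.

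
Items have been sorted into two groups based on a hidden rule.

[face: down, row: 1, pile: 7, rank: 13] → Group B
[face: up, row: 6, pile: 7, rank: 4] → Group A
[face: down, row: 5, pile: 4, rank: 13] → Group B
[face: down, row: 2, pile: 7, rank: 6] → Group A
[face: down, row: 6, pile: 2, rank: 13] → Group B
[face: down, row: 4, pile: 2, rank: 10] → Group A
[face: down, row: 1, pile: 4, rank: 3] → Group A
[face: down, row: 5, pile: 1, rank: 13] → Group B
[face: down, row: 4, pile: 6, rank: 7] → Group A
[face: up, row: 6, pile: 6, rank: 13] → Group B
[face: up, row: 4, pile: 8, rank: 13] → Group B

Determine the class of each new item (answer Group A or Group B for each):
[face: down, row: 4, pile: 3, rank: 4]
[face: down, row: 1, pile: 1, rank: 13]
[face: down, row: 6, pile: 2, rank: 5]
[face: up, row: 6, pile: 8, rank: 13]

Group A, Group B, Group A, Group B

The pattern is that an item is 'Group A' exactly when: rank ≤ 10.
[face: down, row: 4, pile: 3, rank: 4]: rank = 4 — meets the rule, so Group A. [face: down, row: 1, pile: 1, rank: 13]: rank = 13 — doesn't match, so Group B. [face: down, row: 6, pile: 2, rank: 5]: rank = 5 — meets the rule, so Group A. [face: up, row: 6, pile: 8, rank: 13]: rank = 13 — doesn't match, so Group B.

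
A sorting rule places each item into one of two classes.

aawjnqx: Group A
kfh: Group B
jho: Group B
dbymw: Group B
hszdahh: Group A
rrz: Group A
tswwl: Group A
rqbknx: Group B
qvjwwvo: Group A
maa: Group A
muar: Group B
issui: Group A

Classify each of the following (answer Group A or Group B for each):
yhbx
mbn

Group B, Group B

A rule that fits every label: has a double letter — true of each 'Group A' example, false of each 'Group B' one.
yhbx: no doubled letter — does not satisfy this, so Group B.
mbn: no doubled letter — does not satisfy this, so Group B.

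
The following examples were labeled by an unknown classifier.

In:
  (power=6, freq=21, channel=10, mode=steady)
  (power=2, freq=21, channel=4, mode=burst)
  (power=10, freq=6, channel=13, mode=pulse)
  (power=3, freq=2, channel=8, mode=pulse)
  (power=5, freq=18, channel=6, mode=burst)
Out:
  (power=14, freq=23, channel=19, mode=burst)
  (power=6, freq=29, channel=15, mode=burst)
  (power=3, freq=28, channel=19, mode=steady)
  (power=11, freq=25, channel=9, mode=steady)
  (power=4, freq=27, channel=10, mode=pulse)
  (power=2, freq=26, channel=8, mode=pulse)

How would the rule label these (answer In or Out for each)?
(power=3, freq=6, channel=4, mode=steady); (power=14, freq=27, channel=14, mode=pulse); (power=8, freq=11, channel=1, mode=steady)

A rule that fits every label: freq ≤ 21 — true of each 'In' example, false of each 'Out' one.
(power=3, freq=6, channel=4, mode=steady) → freq = 6 → In. (power=14, freq=27, channel=14, mode=pulse) → freq = 27 → Out. (power=8, freq=11, channel=1, mode=steady) → freq = 11 → In.

In, Out, In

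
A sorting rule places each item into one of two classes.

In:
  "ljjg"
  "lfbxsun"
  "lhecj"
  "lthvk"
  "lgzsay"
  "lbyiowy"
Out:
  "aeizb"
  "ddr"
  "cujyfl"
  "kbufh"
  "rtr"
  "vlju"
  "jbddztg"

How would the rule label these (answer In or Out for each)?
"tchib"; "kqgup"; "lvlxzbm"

One predicate separates the groups cleanly: starts with 'l'.
"tchib": starts with 't' — does not satisfy this, so Out.
"kqgup": starts with 'k' — does not satisfy this, so Out.
"lvlxzbm": starts with 'l' — fits, so In.

Out, Out, In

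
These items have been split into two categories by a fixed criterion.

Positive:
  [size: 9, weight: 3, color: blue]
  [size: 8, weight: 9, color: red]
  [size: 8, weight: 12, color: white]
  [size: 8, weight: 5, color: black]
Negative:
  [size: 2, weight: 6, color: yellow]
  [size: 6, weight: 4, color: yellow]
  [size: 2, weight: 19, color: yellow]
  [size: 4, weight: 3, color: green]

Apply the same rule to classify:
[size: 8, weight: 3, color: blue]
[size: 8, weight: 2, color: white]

Positive, Positive

Rule: size ≥ 8. This holds for each 'Positive' example and fails for each 'Negative' one.
[size: 8, weight: 3, color: blue]: size = 8, qualifies → Positive. [size: 8, weight: 2, color: white]: size = 8, qualifies → Positive.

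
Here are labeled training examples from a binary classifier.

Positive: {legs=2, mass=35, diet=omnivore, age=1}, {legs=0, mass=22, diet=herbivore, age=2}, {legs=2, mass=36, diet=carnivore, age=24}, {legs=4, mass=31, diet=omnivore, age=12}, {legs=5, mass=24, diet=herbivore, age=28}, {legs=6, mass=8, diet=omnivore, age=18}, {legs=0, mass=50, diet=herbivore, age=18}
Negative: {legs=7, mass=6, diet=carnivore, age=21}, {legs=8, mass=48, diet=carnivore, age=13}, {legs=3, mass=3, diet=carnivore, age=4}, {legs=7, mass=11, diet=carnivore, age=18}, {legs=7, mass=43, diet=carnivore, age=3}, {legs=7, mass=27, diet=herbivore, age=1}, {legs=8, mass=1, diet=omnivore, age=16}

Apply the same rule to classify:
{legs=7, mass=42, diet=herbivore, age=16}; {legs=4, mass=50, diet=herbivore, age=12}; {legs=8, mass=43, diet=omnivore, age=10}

The rule appears to be: mass ≥ 6 AND legs ≤ 6.
{legs=7, mass=42, diet=herbivore, age=16} — mass = 42, legs = 7, hence Negative. {legs=4, mass=50, diet=herbivore, age=12} — mass = 50, legs = 4, hence Positive. {legs=8, mass=43, diet=omnivore, age=10} — mass = 43, legs = 8, hence Negative.

Negative, Positive, Negative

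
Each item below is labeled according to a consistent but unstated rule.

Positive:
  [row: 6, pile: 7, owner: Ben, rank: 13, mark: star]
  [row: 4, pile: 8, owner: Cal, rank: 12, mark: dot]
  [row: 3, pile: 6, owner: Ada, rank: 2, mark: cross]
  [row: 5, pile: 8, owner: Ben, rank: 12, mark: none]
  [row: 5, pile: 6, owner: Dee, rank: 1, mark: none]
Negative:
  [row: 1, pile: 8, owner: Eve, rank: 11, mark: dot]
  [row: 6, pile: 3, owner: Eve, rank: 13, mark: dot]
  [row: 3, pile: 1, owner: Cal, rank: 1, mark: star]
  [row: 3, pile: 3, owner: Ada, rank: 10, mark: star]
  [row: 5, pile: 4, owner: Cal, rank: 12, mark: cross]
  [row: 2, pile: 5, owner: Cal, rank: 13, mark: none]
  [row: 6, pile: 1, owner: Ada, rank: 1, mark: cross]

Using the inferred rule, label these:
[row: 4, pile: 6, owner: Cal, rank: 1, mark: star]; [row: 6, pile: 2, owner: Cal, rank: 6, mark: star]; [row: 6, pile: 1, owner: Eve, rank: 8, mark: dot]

Positive, Negative, Negative

The pattern is that an item is 'Positive' exactly when: row ≥ 2 AND pile ≥ 6.
[row: 4, pile: 6, owner: Cal, rank: 1, mark: star]: Positive (row = 4, pile = 6). [row: 6, pile: 2, owner: Cal, rank: 6, mark: star]: Negative (row = 6, pile = 2). [row: 6, pile: 1, owner: Eve, rank: 8, mark: dot]: Negative (row = 6, pile = 1).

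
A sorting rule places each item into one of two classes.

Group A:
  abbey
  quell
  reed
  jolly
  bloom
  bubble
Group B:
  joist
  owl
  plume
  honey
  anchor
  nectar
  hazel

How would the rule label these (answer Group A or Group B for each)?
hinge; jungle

Group B, Group B

The rule appears to be: has a double letter.
hinge: Group B (no doubled letter). jungle: Group B (no doubled letter).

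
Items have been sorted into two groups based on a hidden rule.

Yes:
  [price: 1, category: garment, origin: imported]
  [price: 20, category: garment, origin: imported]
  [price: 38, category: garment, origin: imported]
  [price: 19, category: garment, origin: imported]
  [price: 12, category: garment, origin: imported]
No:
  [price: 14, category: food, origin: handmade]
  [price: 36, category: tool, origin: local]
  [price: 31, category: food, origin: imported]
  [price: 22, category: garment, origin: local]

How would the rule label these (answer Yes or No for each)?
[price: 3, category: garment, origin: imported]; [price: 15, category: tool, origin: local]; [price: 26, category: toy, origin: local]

Yes, No, No

The pattern is that an item is 'Yes' exactly when: origin is imported AND category is garment.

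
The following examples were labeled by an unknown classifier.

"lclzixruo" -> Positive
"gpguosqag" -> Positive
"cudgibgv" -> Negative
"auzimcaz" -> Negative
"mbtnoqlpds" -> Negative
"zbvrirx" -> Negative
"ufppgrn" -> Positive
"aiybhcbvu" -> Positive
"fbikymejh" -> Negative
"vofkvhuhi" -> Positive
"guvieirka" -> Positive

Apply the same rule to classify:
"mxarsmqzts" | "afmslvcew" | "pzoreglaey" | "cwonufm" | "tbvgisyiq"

Negative, Negative, Negative, Positive, Negative

'Positive' ⟺ odd length AND contains 'u'.
"mxarsmqzts": Negative (length 10, no 'u'). "afmslvcew": Negative (length 9, no 'u'). "pzoreglaey": Negative (length 10, no 'u'). "cwonufm": Positive (length 7, has 'u'). "tbvgisyiq": Negative (length 9, no 'u').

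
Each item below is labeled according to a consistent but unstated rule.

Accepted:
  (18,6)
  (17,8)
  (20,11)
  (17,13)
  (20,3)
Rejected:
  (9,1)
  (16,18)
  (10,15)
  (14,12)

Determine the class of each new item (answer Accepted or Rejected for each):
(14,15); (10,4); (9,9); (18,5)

The common property of the 'Accepted' items is: first ≥ 17. No 'Rejected' item has it.
(14,15) — first 14, hence Rejected.
(10,4) — first 10, hence Rejected.
(9,9) — first 9, hence Rejected.
(18,5) — first 18, hence Accepted.

Rejected, Rejected, Rejected, Accepted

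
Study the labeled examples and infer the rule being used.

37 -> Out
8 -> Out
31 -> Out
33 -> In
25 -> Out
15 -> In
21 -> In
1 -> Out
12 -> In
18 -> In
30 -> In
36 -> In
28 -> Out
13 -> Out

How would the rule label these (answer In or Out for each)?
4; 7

Checking candidate rules against both groups, what survives is: multiple of 3.
4 — 4 = 3·1 + 1, hence Out.
7 — 7 = 3·2 + 1, hence Out.

Out, Out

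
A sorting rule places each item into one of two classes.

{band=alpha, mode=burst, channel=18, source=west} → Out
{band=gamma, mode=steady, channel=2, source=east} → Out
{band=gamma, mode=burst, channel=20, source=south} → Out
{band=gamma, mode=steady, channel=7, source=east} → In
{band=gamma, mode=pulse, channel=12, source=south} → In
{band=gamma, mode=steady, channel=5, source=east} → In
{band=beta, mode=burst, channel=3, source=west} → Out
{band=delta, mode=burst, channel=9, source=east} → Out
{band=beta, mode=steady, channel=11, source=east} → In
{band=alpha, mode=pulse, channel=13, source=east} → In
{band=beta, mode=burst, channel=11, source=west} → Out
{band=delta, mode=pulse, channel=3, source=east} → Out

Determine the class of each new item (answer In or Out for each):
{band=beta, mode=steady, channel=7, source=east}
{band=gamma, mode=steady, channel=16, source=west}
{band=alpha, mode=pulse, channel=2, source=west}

Every 'In' example satisfies: mode is not burst AND channel ≥ 5. None of the 'Out' examples do.
{band=beta, mode=steady, channel=7, source=east}: In (mode is steady, channel = 7). {band=gamma, mode=steady, channel=16, source=west}: In (mode is steady, channel = 16). {band=alpha, mode=pulse, channel=2, source=west}: Out (mode is pulse, channel = 2).

In, In, Out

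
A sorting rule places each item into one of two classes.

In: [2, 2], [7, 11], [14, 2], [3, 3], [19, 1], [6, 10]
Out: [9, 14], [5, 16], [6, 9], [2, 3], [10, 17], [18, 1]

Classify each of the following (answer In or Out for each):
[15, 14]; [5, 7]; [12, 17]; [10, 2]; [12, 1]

Out, In, Out, In, Out

The simplest hypothesis consistent with all the labels is: sum is even.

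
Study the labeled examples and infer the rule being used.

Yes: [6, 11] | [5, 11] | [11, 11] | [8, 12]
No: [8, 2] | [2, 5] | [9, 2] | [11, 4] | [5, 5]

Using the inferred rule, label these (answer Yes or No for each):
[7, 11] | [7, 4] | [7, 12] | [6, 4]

Yes, No, Yes, No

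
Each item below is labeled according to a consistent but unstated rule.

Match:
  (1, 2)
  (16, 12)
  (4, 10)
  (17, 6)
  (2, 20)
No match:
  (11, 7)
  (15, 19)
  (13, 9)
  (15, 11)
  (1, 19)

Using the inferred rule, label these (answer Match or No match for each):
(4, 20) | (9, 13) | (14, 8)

Match, No match, Match

The common property of the 'Match' items is: second is even. No 'No match' item has it.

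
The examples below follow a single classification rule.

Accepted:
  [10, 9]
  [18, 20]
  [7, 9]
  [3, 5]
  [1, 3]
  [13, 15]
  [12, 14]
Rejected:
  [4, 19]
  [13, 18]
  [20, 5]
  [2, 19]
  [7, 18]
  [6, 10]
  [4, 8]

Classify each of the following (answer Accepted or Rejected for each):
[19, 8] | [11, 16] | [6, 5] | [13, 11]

All 'Accepted' examples share one property — |first − second| ≤ 2 — and every 'Rejected' example lacks it.

Rejected, Rejected, Accepted, Accepted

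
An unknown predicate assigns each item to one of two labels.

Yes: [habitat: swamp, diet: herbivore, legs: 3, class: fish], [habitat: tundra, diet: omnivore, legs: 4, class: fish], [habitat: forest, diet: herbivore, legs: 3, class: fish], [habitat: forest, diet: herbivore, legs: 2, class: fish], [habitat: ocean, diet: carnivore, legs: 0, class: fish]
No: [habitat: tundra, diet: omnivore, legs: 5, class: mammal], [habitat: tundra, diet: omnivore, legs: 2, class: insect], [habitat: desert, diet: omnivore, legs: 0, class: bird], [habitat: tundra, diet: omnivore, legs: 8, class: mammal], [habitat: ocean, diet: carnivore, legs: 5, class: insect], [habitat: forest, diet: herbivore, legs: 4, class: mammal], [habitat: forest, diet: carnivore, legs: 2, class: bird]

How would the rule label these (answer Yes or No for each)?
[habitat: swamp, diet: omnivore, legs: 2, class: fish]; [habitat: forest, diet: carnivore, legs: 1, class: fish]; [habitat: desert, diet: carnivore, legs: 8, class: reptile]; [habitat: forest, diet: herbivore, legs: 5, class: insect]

Yes, Yes, No, No

Comparing the two groups points to one rule — class is fish.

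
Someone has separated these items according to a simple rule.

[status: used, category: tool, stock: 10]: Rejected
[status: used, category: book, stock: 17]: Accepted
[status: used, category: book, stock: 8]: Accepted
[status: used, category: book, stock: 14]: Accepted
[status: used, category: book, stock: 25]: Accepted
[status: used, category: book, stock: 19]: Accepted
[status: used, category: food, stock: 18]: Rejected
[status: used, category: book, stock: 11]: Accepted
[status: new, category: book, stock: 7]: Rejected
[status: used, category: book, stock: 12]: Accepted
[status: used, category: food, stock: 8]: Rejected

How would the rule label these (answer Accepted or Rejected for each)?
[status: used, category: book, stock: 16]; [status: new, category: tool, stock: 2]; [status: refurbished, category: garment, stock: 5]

The pattern is that an item is 'Accepted' exactly when: category is book AND status is used.
[status: used, category: book, stock: 16]: Accepted (category is book, status is used).
[status: new, category: tool, stock: 2]: Rejected (category is tool, status is new).
[status: refurbished, category: garment, stock: 5]: Rejected (category is garment, status is refurbished).

Accepted, Rejected, Rejected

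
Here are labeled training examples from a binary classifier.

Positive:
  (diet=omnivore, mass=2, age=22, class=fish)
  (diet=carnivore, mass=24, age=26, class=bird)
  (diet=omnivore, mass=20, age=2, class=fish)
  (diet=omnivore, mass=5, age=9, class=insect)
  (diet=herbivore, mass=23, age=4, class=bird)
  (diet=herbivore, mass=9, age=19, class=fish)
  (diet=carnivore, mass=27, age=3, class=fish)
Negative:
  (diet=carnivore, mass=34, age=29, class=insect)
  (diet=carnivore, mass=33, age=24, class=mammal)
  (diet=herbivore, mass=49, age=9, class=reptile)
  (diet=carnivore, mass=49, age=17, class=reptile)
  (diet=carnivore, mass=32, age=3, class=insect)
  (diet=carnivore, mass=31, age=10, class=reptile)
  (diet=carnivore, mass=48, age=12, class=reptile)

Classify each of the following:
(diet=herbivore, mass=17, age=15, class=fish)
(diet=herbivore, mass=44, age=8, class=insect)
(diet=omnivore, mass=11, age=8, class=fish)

The classifier is using: mass ≤ 27.
(diet=herbivore, mass=17, age=15, class=fish): Positive (mass = 17). (diet=herbivore, mass=44, age=8, class=insect): Negative (mass = 44). (diet=omnivore, mass=11, age=8, class=fish): Positive (mass = 11).

Positive, Negative, Positive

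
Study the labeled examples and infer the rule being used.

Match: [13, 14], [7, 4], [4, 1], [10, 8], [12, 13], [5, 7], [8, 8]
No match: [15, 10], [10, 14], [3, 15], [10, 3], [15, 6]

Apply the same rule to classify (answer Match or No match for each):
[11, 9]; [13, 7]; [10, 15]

Match, No match, No match

Rule: |first − second| ≤ 3. This holds for each 'Match' example and fails for each 'No match' one.
[11, 9]: |11−9| = 2, fits → Match.
[13, 7]: |13−7| = 6, fails the rule → No match.
[10, 15]: |10−15| = 5, fails the rule → No match.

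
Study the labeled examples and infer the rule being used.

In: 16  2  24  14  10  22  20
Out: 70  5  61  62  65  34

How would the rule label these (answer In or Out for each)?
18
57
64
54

The simplest hypothesis consistent with all the labels is: even AND at most 24.
18: 18 is even, 18 ≤ 24 — meets the rule, so In.
57: 57 is odd, 57 > 24 — doesn't qualify, so Out.
64: 64 is even, 64 > 24 — doesn't qualify, so Out.
54: 54 is even, 54 > 24 — doesn't qualify, so Out.

In, Out, Out, Out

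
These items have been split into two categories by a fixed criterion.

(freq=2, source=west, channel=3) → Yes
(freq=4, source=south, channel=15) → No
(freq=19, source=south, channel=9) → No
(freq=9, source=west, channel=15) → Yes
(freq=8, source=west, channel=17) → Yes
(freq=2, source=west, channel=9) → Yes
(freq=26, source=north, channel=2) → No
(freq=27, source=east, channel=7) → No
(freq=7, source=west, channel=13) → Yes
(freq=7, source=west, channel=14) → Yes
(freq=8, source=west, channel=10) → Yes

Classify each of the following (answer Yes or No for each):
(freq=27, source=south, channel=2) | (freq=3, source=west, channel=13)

One predicate separates the groups cleanly: source is west.
(freq=27, source=south, channel=2): source is south — does not fit, so No. (freq=3, source=west, channel=13): source is west — checks out, so Yes.

No, Yes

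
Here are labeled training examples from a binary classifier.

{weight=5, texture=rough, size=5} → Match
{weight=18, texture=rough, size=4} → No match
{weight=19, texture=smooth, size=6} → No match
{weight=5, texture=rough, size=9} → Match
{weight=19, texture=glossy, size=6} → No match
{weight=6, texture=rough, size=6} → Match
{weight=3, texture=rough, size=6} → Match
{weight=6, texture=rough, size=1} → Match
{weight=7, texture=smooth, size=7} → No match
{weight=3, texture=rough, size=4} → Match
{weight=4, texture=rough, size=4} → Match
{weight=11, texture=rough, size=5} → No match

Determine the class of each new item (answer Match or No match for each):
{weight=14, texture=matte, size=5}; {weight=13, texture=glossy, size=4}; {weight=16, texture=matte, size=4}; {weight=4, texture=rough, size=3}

No match, No match, No match, Match

All 'Match' examples share one property — weight ≤ 6 — and every 'No match' example lacks it.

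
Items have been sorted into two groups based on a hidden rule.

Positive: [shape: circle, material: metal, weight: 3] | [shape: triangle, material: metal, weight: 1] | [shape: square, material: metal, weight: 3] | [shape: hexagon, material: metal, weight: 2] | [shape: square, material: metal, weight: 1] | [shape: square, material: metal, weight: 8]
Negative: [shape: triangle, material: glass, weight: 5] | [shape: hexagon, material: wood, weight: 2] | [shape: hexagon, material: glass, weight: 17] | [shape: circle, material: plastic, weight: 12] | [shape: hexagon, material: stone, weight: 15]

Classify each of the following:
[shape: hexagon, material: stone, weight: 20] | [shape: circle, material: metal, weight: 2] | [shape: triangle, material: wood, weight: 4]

Negative, Positive, Negative

The rule appears to be: material is metal.
[shape: hexagon, material: stone, weight: 20]: Negative (material is stone).
[shape: circle, material: metal, weight: 2]: Positive (material is metal).
[shape: triangle, material: wood, weight: 4]: Negative (material is wood).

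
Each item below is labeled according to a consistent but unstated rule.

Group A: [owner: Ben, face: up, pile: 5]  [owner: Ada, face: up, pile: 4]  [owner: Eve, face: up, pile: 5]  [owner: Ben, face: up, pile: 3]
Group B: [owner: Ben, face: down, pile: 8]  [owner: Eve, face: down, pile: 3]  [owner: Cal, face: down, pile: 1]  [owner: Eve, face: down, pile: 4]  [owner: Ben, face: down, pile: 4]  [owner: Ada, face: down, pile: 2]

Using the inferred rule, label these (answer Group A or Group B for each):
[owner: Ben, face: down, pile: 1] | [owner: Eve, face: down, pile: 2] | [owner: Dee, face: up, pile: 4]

Group B, Group B, Group A

Looking at the examples, the only property every 'Group A' case has and every 'Group B' case lacks is: face is up.
Group B: [owner: Ben, face: down, pile: 1], since face is down. Group B: [owner: Eve, face: down, pile: 2], since face is down. Group A: [owner: Dee, face: up, pile: 4], since face is up.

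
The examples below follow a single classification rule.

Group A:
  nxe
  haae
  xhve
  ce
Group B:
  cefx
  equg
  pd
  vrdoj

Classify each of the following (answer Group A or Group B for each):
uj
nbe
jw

The pattern is that an item is 'Group A' exactly when: ends with 'e'.
uj: Group B (ends with 'j').
nbe: Group A (ends with 'e').
jw: Group B (ends with 'w').

Group B, Group A, Group B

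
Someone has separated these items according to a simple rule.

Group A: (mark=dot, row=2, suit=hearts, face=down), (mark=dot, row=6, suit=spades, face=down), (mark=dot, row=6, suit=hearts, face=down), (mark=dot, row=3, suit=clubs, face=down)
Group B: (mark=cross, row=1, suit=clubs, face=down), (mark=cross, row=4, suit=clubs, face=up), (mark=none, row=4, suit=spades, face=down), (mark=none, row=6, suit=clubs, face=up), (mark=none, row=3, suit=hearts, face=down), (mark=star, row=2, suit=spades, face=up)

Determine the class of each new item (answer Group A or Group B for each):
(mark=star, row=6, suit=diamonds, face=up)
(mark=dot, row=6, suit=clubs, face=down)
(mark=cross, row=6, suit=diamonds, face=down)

Group B, Group A, Group B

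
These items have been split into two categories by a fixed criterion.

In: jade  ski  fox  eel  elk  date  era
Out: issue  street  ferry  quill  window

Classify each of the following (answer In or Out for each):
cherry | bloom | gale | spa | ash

Out, Out, In, In, In

One predicate separates the groups cleanly: length ≤ 4.
cherry: length 6, doesn't match → Out.
bloom: length 5, doesn't match → Out.
gale: length 4, checks out → In.
spa: length 3, checks out → In.
ash: length 3, checks out → In.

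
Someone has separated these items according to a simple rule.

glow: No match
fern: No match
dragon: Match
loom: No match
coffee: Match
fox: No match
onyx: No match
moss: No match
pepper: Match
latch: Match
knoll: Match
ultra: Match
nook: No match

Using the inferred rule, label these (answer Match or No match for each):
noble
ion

A rule that fits every label: length ≥ 5 — true of each 'Match' example, false of each 'No match' one.
noble: Match (length 5).
ion: No match (length 3).

Match, No match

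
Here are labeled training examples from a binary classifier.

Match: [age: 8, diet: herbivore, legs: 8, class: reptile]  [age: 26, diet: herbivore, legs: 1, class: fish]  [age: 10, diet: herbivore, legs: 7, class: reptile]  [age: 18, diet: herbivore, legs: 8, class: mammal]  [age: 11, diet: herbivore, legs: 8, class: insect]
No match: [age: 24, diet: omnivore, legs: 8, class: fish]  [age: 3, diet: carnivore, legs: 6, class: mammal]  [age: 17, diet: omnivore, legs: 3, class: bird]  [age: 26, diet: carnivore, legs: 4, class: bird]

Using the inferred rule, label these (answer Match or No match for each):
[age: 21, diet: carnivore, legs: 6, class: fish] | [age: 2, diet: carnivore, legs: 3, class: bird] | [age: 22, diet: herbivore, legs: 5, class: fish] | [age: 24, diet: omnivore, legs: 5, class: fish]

No match, No match, Match, No match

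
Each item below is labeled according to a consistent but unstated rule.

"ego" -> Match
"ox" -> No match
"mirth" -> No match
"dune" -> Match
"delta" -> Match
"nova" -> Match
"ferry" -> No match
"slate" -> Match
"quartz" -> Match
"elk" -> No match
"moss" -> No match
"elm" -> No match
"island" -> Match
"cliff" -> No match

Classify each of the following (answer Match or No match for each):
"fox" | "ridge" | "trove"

The classifier is using: has ≥ 2 vowels.
"fox": No match (1 vowel). "ridge": Match (2 vowels). "trove": Match (2 vowels).

No match, Match, Match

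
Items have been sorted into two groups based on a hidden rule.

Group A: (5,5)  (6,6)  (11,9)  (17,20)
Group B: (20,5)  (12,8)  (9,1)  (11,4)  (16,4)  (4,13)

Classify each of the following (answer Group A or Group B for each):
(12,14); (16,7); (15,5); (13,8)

Every 'Group A' example satisfies: |first − second| ≤ 3. None of the 'Group B' examples do.

Group A, Group B, Group B, Group B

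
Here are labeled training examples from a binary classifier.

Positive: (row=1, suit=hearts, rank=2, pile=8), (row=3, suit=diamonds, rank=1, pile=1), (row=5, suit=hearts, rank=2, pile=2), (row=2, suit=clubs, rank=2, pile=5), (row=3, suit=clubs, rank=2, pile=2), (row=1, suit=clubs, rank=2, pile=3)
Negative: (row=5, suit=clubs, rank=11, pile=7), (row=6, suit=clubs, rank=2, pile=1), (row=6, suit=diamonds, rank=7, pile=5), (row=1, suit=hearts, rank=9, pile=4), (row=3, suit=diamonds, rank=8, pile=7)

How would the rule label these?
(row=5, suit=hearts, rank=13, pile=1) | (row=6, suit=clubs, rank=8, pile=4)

Negative, Negative

The distinguishing property — rank ≤ 2 AND row ≤ 5 — holds for all the 'Positive' cases and none of the 'Negative' cases.
(row=5, suit=hearts, rank=13, pile=1) → rank = 13, row = 5 → Negative. (row=6, suit=clubs, rank=8, pile=4) → rank = 8, row = 6 → Negative.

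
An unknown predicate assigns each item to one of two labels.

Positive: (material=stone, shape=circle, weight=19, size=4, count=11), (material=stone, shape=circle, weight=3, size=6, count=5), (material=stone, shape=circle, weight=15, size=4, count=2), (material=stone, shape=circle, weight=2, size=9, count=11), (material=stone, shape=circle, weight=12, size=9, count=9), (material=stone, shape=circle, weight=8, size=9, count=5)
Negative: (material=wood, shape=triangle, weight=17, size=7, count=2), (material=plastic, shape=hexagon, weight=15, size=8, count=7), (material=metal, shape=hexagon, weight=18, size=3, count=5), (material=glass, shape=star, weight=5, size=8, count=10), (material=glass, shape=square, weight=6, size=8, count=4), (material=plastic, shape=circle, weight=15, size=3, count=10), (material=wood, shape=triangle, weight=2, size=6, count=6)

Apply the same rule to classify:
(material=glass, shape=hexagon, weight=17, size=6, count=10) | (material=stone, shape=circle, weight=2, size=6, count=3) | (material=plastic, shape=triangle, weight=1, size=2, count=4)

Negative, Positive, Negative

One predicate separates the groups cleanly: material is stone.
(material=glass, shape=hexagon, weight=17, size=6, count=10) → material is glass → Negative. (material=stone, shape=circle, weight=2, size=6, count=3) → material is stone → Positive. (material=plastic, shape=triangle, weight=1, size=2, count=4) → material is plastic → Negative.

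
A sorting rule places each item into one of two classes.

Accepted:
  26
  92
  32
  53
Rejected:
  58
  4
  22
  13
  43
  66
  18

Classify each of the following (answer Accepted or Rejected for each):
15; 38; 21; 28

Rejected, Accepted, Rejected, Rejected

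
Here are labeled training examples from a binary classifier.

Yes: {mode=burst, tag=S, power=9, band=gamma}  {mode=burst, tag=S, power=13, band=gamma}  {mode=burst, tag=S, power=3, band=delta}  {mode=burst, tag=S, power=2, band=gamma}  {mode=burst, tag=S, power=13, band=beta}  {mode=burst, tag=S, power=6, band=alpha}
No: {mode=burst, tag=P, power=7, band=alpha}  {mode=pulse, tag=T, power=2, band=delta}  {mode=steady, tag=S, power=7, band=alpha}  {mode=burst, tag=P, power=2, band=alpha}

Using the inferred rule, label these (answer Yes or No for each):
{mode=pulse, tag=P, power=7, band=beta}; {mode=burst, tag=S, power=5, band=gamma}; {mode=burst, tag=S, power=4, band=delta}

'Yes' ⟺ tag is S AND mode is burst.
{mode=pulse, tag=P, power=7, band=beta}: No (tag is P, mode is pulse). {mode=burst, tag=S, power=5, band=gamma}: Yes (tag is S, mode is burst). {mode=burst, tag=S, power=4, band=delta}: Yes (tag is S, mode is burst).

No, Yes, Yes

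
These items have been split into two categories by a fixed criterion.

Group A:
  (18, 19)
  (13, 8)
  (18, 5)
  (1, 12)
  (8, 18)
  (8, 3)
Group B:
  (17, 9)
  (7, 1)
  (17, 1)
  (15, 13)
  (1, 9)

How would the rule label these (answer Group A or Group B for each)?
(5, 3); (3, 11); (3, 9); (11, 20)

The pattern is that an item is 'Group A' exactly when: product is even.
(5, 3) → 5·3 = 15 → Group B. (3, 11) → 3·11 = 33 → Group B. (3, 9) → 3·9 = 27 → Group B. (11, 20) → 11·20 = 220 → Group A.

Group B, Group B, Group B, Group A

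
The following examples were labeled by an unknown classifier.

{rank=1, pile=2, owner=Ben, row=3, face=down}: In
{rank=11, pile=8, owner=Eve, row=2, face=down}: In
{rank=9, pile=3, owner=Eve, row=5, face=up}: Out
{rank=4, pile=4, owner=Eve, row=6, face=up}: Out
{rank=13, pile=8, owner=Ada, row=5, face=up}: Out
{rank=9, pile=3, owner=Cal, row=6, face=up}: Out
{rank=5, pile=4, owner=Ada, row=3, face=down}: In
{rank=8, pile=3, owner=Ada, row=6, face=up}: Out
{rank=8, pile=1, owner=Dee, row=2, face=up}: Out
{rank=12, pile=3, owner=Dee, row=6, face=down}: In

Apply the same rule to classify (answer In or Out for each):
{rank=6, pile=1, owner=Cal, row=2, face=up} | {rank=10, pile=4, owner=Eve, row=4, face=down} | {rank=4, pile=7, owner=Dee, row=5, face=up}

Out, In, Out

The pattern is that an item is 'In' exactly when: face is down.
{rank=6, pile=1, owner=Cal, row=2, face=up}: face is up — doesn't match, so Out. {rank=10, pile=4, owner=Eve, row=4, face=down}: face is down — meets the rule, so In. {rank=4, pile=7, owner=Dee, row=5, face=up}: face is up — doesn't match, so Out.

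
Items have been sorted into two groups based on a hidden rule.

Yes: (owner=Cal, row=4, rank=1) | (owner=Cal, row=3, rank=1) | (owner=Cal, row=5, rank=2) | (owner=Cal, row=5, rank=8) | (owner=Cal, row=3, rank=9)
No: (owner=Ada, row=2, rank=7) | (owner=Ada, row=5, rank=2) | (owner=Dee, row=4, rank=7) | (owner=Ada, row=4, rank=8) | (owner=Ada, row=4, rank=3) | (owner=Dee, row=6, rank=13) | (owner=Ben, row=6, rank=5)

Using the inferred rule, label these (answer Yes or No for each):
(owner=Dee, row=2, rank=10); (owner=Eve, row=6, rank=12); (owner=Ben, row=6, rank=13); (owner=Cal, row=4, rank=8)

Looking at the examples, the only property every 'Yes' case has and every 'No' case lacks is: owner is Cal.
(owner=Dee, row=2, rank=10): No (owner is Dee).
(owner=Eve, row=6, rank=12): No (owner is Eve).
(owner=Ben, row=6, rank=13): No (owner is Ben).
(owner=Cal, row=4, rank=8): Yes (owner is Cal).

No, No, No, Yes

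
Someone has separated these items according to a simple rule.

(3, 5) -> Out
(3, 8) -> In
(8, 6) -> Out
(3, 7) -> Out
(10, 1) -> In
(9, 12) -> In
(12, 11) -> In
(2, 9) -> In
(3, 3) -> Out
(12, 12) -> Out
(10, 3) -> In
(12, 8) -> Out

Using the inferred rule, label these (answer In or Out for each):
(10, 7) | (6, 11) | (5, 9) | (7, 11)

The simplest hypothesis consistent with all the labels is: sum is odd.

In, In, Out, Out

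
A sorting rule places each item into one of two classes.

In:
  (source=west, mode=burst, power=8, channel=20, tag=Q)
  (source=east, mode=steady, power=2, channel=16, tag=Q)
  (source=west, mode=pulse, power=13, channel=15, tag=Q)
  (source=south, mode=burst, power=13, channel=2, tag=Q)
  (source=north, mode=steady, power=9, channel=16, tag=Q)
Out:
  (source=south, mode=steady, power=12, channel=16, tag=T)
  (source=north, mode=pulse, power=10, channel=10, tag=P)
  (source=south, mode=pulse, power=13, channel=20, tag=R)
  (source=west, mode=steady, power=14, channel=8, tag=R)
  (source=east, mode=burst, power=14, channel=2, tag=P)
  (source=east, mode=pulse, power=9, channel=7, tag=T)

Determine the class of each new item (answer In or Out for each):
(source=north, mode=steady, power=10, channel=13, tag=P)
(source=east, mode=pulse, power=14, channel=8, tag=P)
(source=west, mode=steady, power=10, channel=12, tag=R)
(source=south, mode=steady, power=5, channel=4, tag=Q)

Looking at the examples, the only property every 'In' case has and every 'Out' case lacks is: tag is Q.
Out: (source=north, mode=steady, power=10, channel=13, tag=P), since tag is P.
Out: (source=east, mode=pulse, power=14, channel=8, tag=P), since tag is P.
Out: (source=west, mode=steady, power=10, channel=12, tag=R), since tag is R.
In: (source=south, mode=steady, power=5, channel=4, tag=Q), since tag is Q.

Out, Out, Out, In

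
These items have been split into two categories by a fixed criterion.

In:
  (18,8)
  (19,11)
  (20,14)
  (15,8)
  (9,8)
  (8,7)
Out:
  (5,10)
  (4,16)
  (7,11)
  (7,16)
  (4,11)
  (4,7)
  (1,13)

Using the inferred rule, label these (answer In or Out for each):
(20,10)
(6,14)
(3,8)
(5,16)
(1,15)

In, Out, Out, Out, Out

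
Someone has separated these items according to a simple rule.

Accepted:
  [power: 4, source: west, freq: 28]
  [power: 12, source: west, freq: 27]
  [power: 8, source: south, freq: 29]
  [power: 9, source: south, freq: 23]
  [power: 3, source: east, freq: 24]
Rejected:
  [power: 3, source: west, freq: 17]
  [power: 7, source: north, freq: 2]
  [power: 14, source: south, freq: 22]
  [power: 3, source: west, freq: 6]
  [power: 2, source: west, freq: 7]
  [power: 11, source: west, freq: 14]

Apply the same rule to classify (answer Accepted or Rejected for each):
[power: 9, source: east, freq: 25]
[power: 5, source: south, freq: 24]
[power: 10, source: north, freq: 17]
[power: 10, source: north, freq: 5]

Accepted, Accepted, Rejected, Rejected

Rule: freq ≥ 23. This holds for each 'Accepted' example and fails for each 'Rejected' one.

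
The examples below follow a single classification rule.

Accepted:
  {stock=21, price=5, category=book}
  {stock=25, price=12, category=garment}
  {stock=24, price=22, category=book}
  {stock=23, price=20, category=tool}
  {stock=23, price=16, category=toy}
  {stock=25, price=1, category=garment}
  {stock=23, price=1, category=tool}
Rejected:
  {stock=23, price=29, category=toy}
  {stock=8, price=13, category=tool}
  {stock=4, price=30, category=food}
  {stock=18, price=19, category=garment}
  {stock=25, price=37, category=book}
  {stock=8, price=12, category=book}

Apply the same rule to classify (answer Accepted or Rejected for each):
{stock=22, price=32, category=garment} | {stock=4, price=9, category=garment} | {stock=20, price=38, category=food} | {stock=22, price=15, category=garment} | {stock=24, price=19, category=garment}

'Accepted' ⟺ price ≤ 22 AND stock ≥ 21.

Rejected, Rejected, Rejected, Accepted, Accepted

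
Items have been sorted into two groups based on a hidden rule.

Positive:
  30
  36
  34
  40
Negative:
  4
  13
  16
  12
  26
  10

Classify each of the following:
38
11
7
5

Rule: at least 30. This holds for each 'Positive' example and fails for each 'Negative' one.
38: 38 ≥ 30, has this property → Positive.
11: 11 < 30, lacks this property → Negative.
7: 7 < 30, lacks this property → Negative.
5: 5 < 30, lacks this property → Negative.

Positive, Negative, Negative, Negative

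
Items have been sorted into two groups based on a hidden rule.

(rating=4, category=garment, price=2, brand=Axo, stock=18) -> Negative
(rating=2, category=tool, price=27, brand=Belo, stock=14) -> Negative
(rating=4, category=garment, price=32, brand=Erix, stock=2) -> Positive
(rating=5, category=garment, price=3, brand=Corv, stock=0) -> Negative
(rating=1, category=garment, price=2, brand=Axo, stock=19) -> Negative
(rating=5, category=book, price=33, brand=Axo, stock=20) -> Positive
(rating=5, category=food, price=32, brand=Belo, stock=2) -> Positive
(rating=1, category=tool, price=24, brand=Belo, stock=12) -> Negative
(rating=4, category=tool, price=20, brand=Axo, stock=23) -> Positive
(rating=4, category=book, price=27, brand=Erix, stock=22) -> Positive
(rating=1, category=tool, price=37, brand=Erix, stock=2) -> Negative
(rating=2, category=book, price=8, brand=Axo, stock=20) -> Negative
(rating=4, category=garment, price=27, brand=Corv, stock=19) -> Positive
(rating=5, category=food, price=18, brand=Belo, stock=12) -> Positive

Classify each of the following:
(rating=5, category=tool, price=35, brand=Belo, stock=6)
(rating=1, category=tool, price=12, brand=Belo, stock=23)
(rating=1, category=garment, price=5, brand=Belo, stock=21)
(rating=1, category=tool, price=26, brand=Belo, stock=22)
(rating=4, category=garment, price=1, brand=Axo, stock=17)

Positive, Negative, Negative, Negative, Negative

'Positive' ⟺ price ≥ 8 AND rating ≥ 4.
(rating=5, category=tool, price=35, brand=Belo, stock=6): Positive (price = 35, rating = 5). (rating=1, category=tool, price=12, brand=Belo, stock=23): Negative (price = 12, rating = 1). (rating=1, category=garment, price=5, brand=Belo, stock=21): Negative (price = 5, rating = 1). (rating=1, category=tool, price=26, brand=Belo, stock=22): Negative (price = 26, rating = 1). (rating=4, category=garment, price=1, brand=Axo, stock=17): Negative (price = 1, rating = 4).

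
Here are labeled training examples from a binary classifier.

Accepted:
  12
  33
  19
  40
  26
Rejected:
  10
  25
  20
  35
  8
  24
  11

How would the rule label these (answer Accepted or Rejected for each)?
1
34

One predicate separates the groups cleanly: ≡ 5 (mod 7).
Rejected: 1, since 1 mod 7 = 1.
Rejected: 34, since 34 mod 7 = 6.

Rejected, Rejected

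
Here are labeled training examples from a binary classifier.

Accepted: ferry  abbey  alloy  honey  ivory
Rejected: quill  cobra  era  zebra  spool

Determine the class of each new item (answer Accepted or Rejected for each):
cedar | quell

Rejected, Rejected

All 'Accepted' examples share one property — contains 'y' — and every 'Rejected' example lacks it.
cedar: no 'y', fails the rule → Rejected.
quell: no 'y', fails the rule → Rejected.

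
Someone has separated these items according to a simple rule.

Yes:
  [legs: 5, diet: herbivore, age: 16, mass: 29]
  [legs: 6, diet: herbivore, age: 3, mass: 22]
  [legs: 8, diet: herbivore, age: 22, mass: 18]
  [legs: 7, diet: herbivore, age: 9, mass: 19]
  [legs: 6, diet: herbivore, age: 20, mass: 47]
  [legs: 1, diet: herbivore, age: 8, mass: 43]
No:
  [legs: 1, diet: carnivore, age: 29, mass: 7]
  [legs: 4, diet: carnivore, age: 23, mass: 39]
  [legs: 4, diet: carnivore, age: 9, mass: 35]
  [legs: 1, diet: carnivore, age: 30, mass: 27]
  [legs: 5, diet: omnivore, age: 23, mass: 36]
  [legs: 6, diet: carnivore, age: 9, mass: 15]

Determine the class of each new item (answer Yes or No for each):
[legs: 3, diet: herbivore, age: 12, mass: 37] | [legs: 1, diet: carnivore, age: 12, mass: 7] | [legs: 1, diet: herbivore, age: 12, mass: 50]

Yes, No, Yes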